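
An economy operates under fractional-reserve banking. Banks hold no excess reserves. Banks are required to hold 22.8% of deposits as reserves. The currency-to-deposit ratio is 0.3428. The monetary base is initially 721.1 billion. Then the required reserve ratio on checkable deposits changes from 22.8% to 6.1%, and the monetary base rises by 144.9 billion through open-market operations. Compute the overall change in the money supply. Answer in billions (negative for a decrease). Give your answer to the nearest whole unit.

Before: m₁ = (1 + 0.3428) / (0.228 + 0.3428) ≈ 2.3525, MB₁ = 721.1, so M₁ = 2.3525 × 721.1 ≈ 1696.3878 billion.
After: m₂ = (1 + 0.3428) / (0.061 + 0.3428) ≈ 3.3254, MB₂ = 721.1 + 144.9 = 866, so M₂ = 3.3254 × 866 = 2879.7964 billion.
ΔM = M₂ − M₁ = 2879.7964 − 1696.3878 = 1183.4086 billion.

1183 billion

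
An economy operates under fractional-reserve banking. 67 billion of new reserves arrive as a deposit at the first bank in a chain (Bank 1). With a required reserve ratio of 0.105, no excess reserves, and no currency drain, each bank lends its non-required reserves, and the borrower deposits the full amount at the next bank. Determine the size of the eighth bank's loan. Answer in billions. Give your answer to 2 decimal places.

Each bank lends a fraction (1 − rr) = 0.8950 of the deposit it receives, so Bank 8 receives 67·0.8950^7 and lends 67·0.8950^8 ≈ 27.5841 billion.

27.58 billion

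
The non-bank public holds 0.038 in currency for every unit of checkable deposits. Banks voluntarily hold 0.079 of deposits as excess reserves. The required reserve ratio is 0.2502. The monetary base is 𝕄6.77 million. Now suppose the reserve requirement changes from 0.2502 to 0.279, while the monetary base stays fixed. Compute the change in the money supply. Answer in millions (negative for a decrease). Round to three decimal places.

Initially m₁ = (1 + 0.038) / (0.2502 + 0.079 + 0.038) ≈ 2.82680, so M₁ = 2.82680 × 6.77 ≈ 19.1374 million.
After the change m₂ = (1 + 0.038) / (0.279 + 0.079 + 0.038) ≈ 2.62121, so M₂ = 2.62121 × 6.77 ≈ 17.7456 million.
ΔM = M₂ − M₁ = 17.7456 − 19.1374 = -1.3918 million.

-1.392 million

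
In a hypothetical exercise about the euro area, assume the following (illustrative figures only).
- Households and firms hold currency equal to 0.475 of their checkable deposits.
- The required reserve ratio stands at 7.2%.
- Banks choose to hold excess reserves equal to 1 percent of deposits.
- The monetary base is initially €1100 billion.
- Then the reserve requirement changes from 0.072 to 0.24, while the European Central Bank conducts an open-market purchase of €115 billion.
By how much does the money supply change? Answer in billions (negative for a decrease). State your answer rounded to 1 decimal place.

Before: m₁ = (1 + 0.475) / (0.072 + 0.01 + 0.475) ≈ 2.648115, MB₁ = 1100, so M₁ = 2.648115 × 1100 = 2912.9265 billion.
After: m₂ = (1 + 0.475) / (0.24 + 0.01 + 0.475) ≈ 2.034483, MB₂ = 1100 + 115 = 1215, so M₂ = 2.034483 × 1215 ≈ 2471.8968 billion.
ΔM = M₂ − M₁ = 2471.8968 − 2912.9265 = -441.0297 billion.

-441.0 billion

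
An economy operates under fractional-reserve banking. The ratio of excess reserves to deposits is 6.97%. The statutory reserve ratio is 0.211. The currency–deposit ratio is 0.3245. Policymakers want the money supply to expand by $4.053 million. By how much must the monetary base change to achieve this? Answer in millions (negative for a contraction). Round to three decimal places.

The money multiplier is m = (1 + c) / (rr + e + c) = (1 + 0.3245) / (0.211 + 0.0697 + 0.3245) ≈ 2.18853.
ΔMB = ΔM / m = (+4.053) / 2.18853 ≈ 1.8519 million.

$1.852 million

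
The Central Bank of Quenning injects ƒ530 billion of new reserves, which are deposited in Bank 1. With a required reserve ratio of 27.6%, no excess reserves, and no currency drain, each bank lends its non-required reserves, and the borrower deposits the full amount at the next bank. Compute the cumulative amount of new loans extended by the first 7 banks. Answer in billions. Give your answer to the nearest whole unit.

Bank i lends (1 − rr)^i of the original deposit: Bank 1 lends 530·0.7240 = 383.7200, Bank 2 lends 530·0.7240² ≈ 277.8133, and so on.
Summing a geometric series: total = 530·[0.7240·(1 − 0.7240^7) / (1 − 0.7240)] ≈ 1245.3208 billion.

ƒ1245 billion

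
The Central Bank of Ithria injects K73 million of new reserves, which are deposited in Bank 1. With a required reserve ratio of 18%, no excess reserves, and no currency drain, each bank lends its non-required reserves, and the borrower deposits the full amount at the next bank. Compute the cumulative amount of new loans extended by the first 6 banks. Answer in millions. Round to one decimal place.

K231.5 million

Bank i lends (1 − rr)^i of the original deposit: Bank 1 lends 73·0.8200 = 59.8600, Bank 2 lends 73·0.8200² = 49.0852, and so on.
Summing a geometric series: total = 73·[0.8200·(1 − 0.8200^6) / (1 − 0.8200)] ≈ 231.4564 million.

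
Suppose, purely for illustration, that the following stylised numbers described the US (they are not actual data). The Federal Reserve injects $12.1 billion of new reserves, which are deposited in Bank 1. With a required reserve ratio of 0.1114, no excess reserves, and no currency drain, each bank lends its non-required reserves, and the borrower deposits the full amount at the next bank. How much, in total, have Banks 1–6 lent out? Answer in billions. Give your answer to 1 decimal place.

$49.0 billion

Bank i lends (1 − rr)^i of the original deposit: Bank 1 lends 12.1·0.8886 ≈ 10.7521, Bank 2 lends 12.1·0.8886² ≈ 9.5543, and so on.
Summing a geometric series: total = 12.1·[0.8886·(1 − 0.8886^6) / (1 − 0.8886)] ≈ 49.0011 billion.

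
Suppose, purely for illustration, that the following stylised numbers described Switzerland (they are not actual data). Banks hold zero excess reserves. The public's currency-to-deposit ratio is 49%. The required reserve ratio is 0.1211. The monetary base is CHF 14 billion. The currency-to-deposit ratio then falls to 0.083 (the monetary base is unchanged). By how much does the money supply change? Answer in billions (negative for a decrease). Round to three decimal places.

Initially m₁ = (1 + 0.49) / (0.1211 + 0.49) ≈ 2.438226, so M₁ = 2.438226 × 14 ≈ 34.1352 billion.
After the change m₂ = (1 + 0.083) / (0.1211 + 0.083) ≈ 5.306222, so M₂ = 5.306222 × 14 ≈ 74.2871 billion.
ΔM = M₂ − M₁ = 74.2871 − 34.1352 = 40.1519 billion.

CHF 40.152 billion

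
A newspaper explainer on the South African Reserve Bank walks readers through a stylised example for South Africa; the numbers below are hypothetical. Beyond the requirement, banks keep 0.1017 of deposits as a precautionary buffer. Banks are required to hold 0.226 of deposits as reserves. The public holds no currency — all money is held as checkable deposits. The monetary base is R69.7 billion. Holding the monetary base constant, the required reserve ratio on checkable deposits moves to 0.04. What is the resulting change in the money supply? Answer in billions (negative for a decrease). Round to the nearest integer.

R279 billion

Initially m₁ = 1 / (0.226 + 0.1017) ≈ 3.0516, so M₁ = 3.0516 × 69.7 ≈ 212.6965 billion.
After the change m₂ = 1 / (0.04 + 0.1017) ≈ 7.0572, so M₂ = 7.0572 × 69.7 ≈ 491.8868 billion.
ΔM = M₂ − M₁ = 491.8868 − 212.6965 = 279.1903 billion.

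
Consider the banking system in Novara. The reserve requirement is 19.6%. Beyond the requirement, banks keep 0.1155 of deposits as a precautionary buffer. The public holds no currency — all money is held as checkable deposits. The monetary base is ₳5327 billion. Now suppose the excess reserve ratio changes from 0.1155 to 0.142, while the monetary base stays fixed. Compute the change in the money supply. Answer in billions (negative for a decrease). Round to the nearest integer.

-1341 billion

Initially m₁ = 1 / (0.196 + 0.1155) ≈ 3.21027, so M₁ = 3.21027 × 5327 ≈ 17101.1083 billion.
After the change m₂ = 1 / (0.196 + 0.142) ≈ 2.95858, so M₂ = 2.95858 × 5327 ≈ 15760.3557 billion.
ΔM = M₂ − M₁ = 15760.3557 − 17101.1083 = -1340.7526 billion.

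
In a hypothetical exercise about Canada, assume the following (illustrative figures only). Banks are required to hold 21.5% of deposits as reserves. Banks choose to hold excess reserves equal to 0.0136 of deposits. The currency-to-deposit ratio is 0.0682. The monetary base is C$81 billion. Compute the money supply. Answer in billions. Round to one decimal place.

The money multiplier is m = (1 + c) / (rr + e + c) = (1 + 0.0682) / (0.215 + 0.0136 + 0.0682) ≈ 3.5991.
So M = m × MB = 3.5991 × 81 = 291.5271 billion.

C$291.5 billion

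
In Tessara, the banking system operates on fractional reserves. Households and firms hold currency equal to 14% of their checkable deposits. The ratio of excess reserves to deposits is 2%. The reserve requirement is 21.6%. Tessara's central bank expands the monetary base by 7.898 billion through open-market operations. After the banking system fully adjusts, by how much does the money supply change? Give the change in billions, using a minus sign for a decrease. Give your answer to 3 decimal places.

The money multiplier is m = (1 + c) / (rr + e + c) = (1 + 0.14) / (0.216 + 0.02 + 0.14) ≈ 3.03191.
The purchase adds 7.898 billion of base, so ΔM = m × ΔMB = 3.03191 × (+7.898) ≈ 23.946 billion.

23.946 billion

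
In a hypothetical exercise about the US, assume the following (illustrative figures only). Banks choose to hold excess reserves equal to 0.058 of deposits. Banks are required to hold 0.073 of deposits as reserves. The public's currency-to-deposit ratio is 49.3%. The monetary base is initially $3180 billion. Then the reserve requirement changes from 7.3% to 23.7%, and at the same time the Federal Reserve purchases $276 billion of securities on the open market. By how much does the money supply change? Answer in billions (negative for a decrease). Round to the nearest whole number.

-1061 billion

Before: m₁ = (1 + 0.493) / (0.073 + 0.058 + 0.493) ≈ 2.39263, MB₁ = 3180, so M₁ = 2.39263 × 3180 = 7608.5634 billion.
After: m₂ = (1 + 0.493) / (0.237 + 0.058 + 0.493) ≈ 1.89467, MB₂ = 3180 + 276 = 3456, so M₂ = 1.89467 × 3456 ≈ 6547.9795 billion.
ΔM = M₂ − M₁ = 6547.9795 − 7608.5634 = -1060.5839 billion.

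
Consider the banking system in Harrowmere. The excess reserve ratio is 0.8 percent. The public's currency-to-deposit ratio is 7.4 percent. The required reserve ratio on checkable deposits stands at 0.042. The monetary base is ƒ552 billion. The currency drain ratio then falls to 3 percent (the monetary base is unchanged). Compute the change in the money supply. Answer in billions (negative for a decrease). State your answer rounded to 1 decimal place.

ƒ2326.0 billion

Initially m₁ = (1 + 0.074) / (0.042 + 0.008 + 0.074) ≈ 8.66129, so M₁ = 8.66129 × 552 ≈ 4781.0321 billion.
After the change m₂ = (1 + 0.03) / (0.042 + 0.008 + 0.03) = 12.87500, so M₂ = 12.87500 × 552 = 7107 billion.
ΔM = M₂ − M₁ = 7107 − 4781.0321 = 2325.9679 billion.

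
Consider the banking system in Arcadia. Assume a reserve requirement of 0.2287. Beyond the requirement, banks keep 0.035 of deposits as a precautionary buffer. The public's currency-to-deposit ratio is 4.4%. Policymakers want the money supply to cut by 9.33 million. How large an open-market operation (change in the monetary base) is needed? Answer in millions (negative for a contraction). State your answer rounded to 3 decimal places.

The money multiplier is m = (1 + c) / (rr + e + c) = (1 + 0.044) / (0.2287 + 0.035 + 0.044) ≈ 3.39292.
ΔMB = ΔM / m = (−9.33) / 3.39292 ≈ -2.7498 million.

-2.750 million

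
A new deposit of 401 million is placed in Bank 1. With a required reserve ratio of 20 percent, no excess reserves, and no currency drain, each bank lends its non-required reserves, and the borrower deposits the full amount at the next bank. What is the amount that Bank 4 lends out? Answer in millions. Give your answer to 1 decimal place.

Each bank lends a fraction (1 − rr) = 0.8000 of the deposit it receives, so Bank 4 receives 401·0.8000^3 and lends 401·0.8000^4 = 164.2496 million.

164.2 million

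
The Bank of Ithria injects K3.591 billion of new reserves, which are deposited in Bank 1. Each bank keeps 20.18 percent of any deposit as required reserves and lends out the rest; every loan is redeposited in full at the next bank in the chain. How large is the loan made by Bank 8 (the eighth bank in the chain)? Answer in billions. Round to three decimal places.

K0.592 billion

Each bank lends a fraction (1 − rr) = 0.7982 of the deposit it receives, so Bank 8 receives 3.591·0.7982^7 and lends 3.591·0.7982^8 ≈ 0.5917 billion.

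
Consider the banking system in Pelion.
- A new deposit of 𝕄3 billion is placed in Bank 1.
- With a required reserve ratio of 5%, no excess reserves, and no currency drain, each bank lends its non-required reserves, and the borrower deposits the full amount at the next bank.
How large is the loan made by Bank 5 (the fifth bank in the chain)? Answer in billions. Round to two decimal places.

Each bank lends a fraction (1 − rr) = 0.9500 of the deposit it receives, so Bank 5 receives 3·0.9500^4 and lends 3·0.9500^5 ≈ 2.3213 billion.

𝕄2.32 billion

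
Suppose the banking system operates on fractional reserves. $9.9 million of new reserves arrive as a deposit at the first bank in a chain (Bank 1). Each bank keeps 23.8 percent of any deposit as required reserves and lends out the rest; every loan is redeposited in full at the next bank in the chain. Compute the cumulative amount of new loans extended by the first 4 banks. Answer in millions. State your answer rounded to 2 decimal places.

$21.01 million

Bank i lends (1 − rr)^i of the original deposit: Bank 1 lends 9.9·0.7620 = 7.5438, Bank 2 lends 9.9·0.7620² ≈ 5.7484, and so on.
Summing a geometric series: total = 9.9·[0.7620·(1 − 0.7620^4) / (1 − 0.7620)] ≈ 21.0102 million.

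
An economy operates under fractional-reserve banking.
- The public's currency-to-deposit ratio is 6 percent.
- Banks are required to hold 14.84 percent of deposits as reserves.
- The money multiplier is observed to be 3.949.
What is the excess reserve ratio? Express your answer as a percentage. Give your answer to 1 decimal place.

6.0%

Using m = 3.949. Since m = (1 + c)/(c + rr + e), the denominator satisfies c + rr + e = (1 + c)/m = (1 + 0.06) / 3.949 ≈ 0.268422.
With c = 0.06 and rr = 0.1484, the excess reserve ratio is 0.268422 − 0.06 − 0.1484 = 0.060022.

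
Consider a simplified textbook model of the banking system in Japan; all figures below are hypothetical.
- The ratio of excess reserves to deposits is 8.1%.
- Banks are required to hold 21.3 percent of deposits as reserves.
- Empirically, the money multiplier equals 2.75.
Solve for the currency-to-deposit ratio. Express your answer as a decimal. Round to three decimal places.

0.109

Using m = 2.75. From m = (1 + c)/(c + rr + e), rearranging gives 1 + c = m·(c + rr + e), so c·(1 − m) = m·(rr + e) − 1.
Hence c = [m·(rr + e) − 1]/(1 − m) = [2.75 × (0.213 + 0.081) − 1] / (1 − 2.75) ≈ 0.109429.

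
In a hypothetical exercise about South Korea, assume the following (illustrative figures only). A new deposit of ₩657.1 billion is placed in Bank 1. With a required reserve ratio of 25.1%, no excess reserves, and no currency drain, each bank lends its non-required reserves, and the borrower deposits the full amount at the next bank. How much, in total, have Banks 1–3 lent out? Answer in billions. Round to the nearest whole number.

Bank i lends (1 − rr)^i of the original deposit: Bank 1 lends 657.1·0.7490 = 492.1679, Bank 2 lends 657.1·0.7490² ≈ 368.6338, and so on.
Summing a geometric series: total = 657.1·[0.7490·(1 − 0.7490^3) / (1 − 0.7490)] ≈ 1136.9083 billion.

₩1137 billion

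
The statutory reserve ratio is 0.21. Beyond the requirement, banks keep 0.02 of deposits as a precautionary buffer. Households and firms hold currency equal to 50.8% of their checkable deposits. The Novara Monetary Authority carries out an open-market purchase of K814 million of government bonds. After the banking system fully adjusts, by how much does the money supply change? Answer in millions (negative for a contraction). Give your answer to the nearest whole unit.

K1663 million

The money multiplier is m = (1 + c) / (rr + e + c) = (1 + 0.508) / (0.21 + 0.02 + 0.508) ≈ 2.0434.
The purchase adds 814 million of base, so ΔM = m × ΔMB = 2.0434 × (+814) = 1663.3276 million.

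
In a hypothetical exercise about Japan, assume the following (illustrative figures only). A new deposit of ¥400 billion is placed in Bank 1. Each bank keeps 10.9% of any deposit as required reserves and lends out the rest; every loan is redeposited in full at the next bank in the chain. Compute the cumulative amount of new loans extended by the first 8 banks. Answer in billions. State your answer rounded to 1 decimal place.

Bank i lends (1 − rr)^i of the original deposit: Bank 1 lends 400·0.8910 = 356.4000, Bank 2 lends 400·0.8910² = 317.5524, and so on.
Summing a geometric series: total = 400·[0.8910·(1 − 0.8910^8) / (1 − 0.8910)] ≈ 1970.9530 billion.

¥1971.0 billion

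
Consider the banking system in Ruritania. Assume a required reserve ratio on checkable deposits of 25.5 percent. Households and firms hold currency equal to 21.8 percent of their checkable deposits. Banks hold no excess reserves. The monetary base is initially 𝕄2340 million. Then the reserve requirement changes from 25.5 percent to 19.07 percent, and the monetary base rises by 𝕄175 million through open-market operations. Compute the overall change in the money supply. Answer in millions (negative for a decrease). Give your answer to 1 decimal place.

𝕄1469.5 million

Before: m₁ = (1 + 0.218) / (0.255 + 0.218) ≈ 2.575053, MB₁ = 2340, so M₁ = 2.575053 × 2340 ≈ 6025.624 million.
After: m₂ = (1 + 0.218) / (0.1907 + 0.218) ≈ 2.980181, MB₂ = 2340 + 175 = 2515, so M₂ = 2.980181 × 2515 ≈ 7495.1552 million.
ΔM = M₂ − M₁ = 7495.1552 − 6025.624 = 1469.5312 million.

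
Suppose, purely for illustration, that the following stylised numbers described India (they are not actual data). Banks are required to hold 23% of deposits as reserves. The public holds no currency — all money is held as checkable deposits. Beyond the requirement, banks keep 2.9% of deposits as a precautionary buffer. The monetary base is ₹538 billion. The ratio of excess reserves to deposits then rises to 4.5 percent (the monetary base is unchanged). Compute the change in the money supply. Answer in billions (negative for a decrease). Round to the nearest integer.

Initially m₁ = 1 / (0.23 + 0.029) ≈ 3.8610, so M₁ = 3.8610 × 538 = 2077.218 billion.
After the change m₂ = 1 / (0.23 + 0.045) ≈ 3.6364, so M₂ = 3.6364 × 538 = 1956.3832 billion.
ΔM = M₂ − M₁ = 1956.3832 − 2077.218 = -120.8348 billion.

-121 billion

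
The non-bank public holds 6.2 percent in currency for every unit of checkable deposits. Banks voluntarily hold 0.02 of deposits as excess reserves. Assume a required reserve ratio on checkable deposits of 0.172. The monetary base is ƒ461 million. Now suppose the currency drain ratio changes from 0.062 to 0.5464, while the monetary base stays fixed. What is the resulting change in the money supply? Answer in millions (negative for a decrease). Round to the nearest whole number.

Initially m₁ = (1 + 0.062) / (0.172 + 0.02 + 0.062) ≈ 4.1811, so M₁ = 4.1811 × 461 = 1927.4871 million.
After the change m₂ = (1 + 0.5464) / (0.172 + 0.02 + 0.5464) ≈ 2.0943, so M₂ = 2.0943 × 461 = 965.4723 million.
ΔM = M₂ − M₁ = 965.4723 − 1927.4871 = -962.0148 million.

-962 million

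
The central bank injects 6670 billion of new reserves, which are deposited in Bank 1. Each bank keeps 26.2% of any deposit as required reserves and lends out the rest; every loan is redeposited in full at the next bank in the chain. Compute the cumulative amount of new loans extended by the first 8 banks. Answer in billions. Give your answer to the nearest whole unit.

Bank i lends (1 − rr)^i of the original deposit: Bank 1 lends 6670·0.7380 = 4922.4600, Bank 2 lends 6670·0.7380² ≈ 3632.7755, and so on.
Summing a geometric series: total = 6670·[0.7380·(1 − 0.7380^8) / (1 − 0.7380)] ≈ 17134.7909 billion.

17135 billion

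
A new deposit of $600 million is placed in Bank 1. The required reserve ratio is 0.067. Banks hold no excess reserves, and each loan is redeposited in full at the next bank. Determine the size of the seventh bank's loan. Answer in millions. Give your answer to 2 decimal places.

$369.25 million

Each bank lends a fraction (1 − rr) = 0.9330 of the deposit it receives, so Bank 7 receives 600·0.9330^6 and lends 600·0.9330^7 ≈ 369.2519 million.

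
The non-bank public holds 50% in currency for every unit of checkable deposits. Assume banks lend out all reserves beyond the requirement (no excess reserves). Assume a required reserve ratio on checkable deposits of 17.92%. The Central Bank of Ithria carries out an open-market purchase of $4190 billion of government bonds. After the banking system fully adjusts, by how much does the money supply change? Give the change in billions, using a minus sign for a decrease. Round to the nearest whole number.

The money multiplier is m = (1 + c) / (rr + c) = (1 + 0.5) / (0.1792 + 0.5) ≈ 2.20848.
The purchase adds 4190 billion of base, so ΔM = m × ΔMB = 2.20848 × (+4190) = 9253.5312 billion.

$9254 billion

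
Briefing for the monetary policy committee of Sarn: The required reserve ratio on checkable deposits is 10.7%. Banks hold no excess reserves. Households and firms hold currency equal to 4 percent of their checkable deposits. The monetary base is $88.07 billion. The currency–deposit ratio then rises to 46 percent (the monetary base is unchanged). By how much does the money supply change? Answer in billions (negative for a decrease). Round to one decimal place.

Initially m₁ = (1 + 0.04) / (0.107 + 0.04) ≈ 7.0748, so M₁ = 7.0748 × 88.07 ≈ 623.0776 billion.
After the change m₂ = (1 + 0.46) / (0.107 + 0.46) ≈ 2.5750, so M₂ = 2.5750 × 88.07 ≈ 226.7802 billion.
ΔM = M₂ − M₁ = 226.7802 − 623.0776 = -396.2974 billion.

-396.3 billion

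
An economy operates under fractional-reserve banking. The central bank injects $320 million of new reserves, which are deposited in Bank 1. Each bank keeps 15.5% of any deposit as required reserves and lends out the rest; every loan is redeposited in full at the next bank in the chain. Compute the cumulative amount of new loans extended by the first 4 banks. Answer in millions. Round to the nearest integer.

Bank i lends (1 − rr)^i of the original deposit: Bank 1 lends 320·0.8450 = 270.4000, Bank 2 lends 320·0.8450² = 228.4880, and so on.
Summing a geometric series: total = 320·[0.8450·(1 − 0.8450^4) / (1 − 0.8450)] ≈ 855.1065 million.

$855 million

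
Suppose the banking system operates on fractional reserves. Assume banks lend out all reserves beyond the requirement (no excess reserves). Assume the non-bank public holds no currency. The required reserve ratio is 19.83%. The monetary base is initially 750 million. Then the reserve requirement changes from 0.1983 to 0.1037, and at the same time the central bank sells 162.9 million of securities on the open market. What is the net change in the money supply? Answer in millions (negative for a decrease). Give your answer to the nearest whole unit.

1879 million

Before: m₁ = 1 / (0.1983) ≈ 5.0429, MB₁ = 750, so M₁ = 5.0429 × 750 = 3782.175 million.
After: m₂ = 1 / (0.1037) ≈ 9.6432, MB₂ = 750 − 162.9 = 587.1, so M₂ = 9.6432 × 587.1 ≈ 5661.5227 million.
ΔM = M₂ − M₁ = 5661.5227 − 3782.175 = 1879.3477 million.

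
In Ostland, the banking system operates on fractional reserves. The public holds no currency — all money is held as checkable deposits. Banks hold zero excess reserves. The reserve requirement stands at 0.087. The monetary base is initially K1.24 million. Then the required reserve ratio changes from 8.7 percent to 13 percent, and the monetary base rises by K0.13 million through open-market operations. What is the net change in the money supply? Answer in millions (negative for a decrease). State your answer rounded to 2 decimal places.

Before: m₁ = 1 / (0.087) ≈ 11.4943, MB₁ = 1.24, so M₁ = 11.4943 × 1.24 ≈ 14.2529 million.
After: m₂ = 1 / (0.13) ≈ 7.6923, MB₂ = 1.24 + 0.13 = 1.37, so M₂ = 7.6923 × 1.37 ≈ 10.5385 million.
ΔM = M₂ − M₁ = 10.5385 − 14.2529 = -3.7144 million.

-3.71 million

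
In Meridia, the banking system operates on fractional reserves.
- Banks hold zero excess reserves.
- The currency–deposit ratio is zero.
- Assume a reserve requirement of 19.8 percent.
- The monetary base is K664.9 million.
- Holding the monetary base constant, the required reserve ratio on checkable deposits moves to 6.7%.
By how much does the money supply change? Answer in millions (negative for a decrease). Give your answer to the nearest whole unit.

Initially m₁ = 1 / (0.198) ≈ 5.0505, so M₁ = 5.0505 × 664.9 ≈ 3358.0775 million.
After the change m₂ = 1 / (0.067) ≈ 14.9254, so M₂ = 14.9254 × 664.9 ≈ 9923.8985 million.
ΔM = M₂ − M₁ = 9923.8985 − 3358.0775 = 6565.821 million.

K6566 million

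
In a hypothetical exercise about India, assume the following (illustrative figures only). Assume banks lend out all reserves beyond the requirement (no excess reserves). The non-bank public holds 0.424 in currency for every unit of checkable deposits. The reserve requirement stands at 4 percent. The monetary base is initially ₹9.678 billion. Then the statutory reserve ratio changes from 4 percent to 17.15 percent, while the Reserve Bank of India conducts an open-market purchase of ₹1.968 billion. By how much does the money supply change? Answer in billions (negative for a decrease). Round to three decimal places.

-1.853 billion

Before: m₁ = (1 + 0.424) / (0.04 + 0.424) ≈ 3.068966, MB₁ = 9.678, so M₁ = 3.068966 × 9.678 ≈ 29.7015 billion.
After: m₂ = (1 + 0.424) / (0.1715 + 0.424) ≈ 2.391268, MB₂ = 9.678 + 1.968 = 11.646, so M₂ = 2.391268 × 11.646 ≈ 27.8487 billion.
ΔM = M₂ − M₁ = 27.8487 − 29.7015 = -1.8528 billion.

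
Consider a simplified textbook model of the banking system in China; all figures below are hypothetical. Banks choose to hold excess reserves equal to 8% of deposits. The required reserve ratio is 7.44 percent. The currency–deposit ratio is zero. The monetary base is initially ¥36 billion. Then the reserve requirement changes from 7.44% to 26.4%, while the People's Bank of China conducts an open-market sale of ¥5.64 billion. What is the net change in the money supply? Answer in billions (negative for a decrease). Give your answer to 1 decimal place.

-144.9 billion

Before: m₁ = 1 / (0.0744 + 0.08) ≈ 6.4767, MB₁ = 36, so M₁ = 6.4767 × 36 = 233.1612 billion.
After: m₂ = 1 / (0.264 + 0.08) ≈ 2.9070, MB₂ = 36 − 5.64 = 30.36, so M₂ = 2.9070 × 30.36 ≈ 88.2565 billion.
ΔM = M₂ − M₁ = 88.2565 − 233.1612 = -144.9047 billion.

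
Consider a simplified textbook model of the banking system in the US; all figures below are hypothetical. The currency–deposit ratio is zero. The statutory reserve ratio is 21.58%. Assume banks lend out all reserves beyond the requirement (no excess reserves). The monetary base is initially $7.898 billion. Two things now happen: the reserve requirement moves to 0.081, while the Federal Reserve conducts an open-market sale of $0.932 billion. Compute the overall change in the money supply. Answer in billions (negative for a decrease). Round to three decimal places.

Before: m₁ = 1 / (0.2158) ≈ 4.63392, MB₁ = 7.898, so M₁ = 4.63392 × 7.898 ≈ 36.5987 billion.
After: m₂ = 1 / (0.081) ≈ 12.34568, MB₂ = 7.898 − 0.932 = 6.966, so M₂ = 12.34568 × 6.966 ≈ 86 billion.
ΔM = M₂ − M₁ = 86 − 36.5987 = 49.4013 billion.

$49.401 billion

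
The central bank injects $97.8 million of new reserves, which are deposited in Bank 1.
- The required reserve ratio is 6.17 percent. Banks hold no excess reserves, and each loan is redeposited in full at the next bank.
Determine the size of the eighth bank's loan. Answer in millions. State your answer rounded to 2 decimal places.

Each bank lends a fraction (1 − rr) = 0.9383 of the deposit it receives, so Bank 8 receives 97.8·0.9383^7 and lends 97.8·0.9383^8 ≈ 58.7588 million.

$58.76 million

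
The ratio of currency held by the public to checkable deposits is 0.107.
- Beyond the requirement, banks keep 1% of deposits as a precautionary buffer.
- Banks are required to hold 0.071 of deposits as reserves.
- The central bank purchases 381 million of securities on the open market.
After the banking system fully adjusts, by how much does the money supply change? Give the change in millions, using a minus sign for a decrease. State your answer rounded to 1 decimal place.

2243.4 million

The money multiplier is m = (1 + c) / (rr + e + c) = (1 + 0.107) / (0.071 + 0.01 + 0.107) ≈ 5.88830.
The purchase adds 381 million of base, so ΔM = m × ΔMB = 5.88830 × (+381) = 2243.4423 million.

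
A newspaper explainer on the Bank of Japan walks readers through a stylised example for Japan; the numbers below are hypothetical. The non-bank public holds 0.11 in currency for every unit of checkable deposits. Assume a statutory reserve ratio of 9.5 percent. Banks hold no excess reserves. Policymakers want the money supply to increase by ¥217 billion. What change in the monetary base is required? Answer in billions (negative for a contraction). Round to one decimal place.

¥40.1 billion

The money multiplier is m = (1 + c) / (rr + c) = (1 + 0.11) / (0.095 + 0.11) ≈ 5.41463.
ΔMB = ΔM / m = (+217) / 5.41463 ≈ 40.0766 billion.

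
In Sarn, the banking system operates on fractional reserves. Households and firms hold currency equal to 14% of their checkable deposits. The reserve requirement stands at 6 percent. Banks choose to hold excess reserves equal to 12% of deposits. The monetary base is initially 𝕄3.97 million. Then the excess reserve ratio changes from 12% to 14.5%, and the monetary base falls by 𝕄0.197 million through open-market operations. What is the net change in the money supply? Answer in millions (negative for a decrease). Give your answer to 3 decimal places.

-1.676 million

Before: m₁ = (1 + 0.14) / (0.06 + 0.12 + 0.14) = 3.56250, MB₁ = 3.97, so M₁ = 3.56250 × 3.97 ≈ 14.1431 million.
After: m₂ = (1 + 0.14) / (0.06 + 0.145 + 0.14) ≈ 3.30435, MB₂ = 3.97 − 0.197 = 3.773, so M₂ = 3.30435 × 3.773 ≈ 12.4673 million.
ΔM = M₂ − M₁ = 12.4673 − 14.1431 = -1.6758 million.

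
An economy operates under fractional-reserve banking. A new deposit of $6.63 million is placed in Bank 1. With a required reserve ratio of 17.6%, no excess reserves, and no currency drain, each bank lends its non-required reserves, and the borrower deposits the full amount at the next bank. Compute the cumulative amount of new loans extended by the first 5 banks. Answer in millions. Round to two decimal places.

Bank i lends (1 − rr)^i of the original deposit: Bank 1 lends 6.63·0.8240 ≈ 5.4631, Bank 2 lends 6.63·0.8240² ≈ 4.5016, and so on.
Summing a geometric series: total = 6.63·[0.8240·(1 − 0.8240^5) / (1 − 0.8240)] ≈ 19.2491 million.

$19.25 million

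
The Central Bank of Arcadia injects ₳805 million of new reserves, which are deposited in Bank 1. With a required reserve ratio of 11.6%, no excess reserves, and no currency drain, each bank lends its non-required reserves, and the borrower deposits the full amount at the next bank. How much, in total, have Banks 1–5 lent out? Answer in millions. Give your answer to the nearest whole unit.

₳2823 million

Bank i lends (1 − rr)^i of the original deposit: Bank 1 lends 805·0.8840 = 711.6200, Bank 2 lends 805·0.8840² ≈ 629.0721, and so on.
Summing a geometric series: total = 805·[0.8840·(1 − 0.8840^5) / (1 − 0.8840)] ≈ 2822.9514 million.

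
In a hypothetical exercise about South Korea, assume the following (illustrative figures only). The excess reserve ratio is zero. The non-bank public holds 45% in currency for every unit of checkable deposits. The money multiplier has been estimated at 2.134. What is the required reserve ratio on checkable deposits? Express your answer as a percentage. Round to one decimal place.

Using m = 2.134. Since m = (1 + c)/(c + rr + e), the denominator satisfies c + rr + e = (1 + c)/m = (1 + 0.45) / 2.134 ≈ 0.679475.
With c = 0.45 and e = 0, the required reserve ratio on checkable deposits is 0.679475 − 0.45 − 0 = 0.229475.

22.9%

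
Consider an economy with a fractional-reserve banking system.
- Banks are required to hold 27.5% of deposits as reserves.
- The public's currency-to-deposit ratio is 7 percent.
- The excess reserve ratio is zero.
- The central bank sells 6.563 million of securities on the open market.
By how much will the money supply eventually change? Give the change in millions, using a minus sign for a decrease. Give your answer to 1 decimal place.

-20.4 million

The money multiplier is m = (1 + c) / (rr + c) = (1 + 0.07) / (0.275 + 0.07) ≈ 3.1014.
The sale removes 6.563 million of base, so ΔM = m × ΔMB = 3.1014 × (−6.563) ≈ -20.3545 million.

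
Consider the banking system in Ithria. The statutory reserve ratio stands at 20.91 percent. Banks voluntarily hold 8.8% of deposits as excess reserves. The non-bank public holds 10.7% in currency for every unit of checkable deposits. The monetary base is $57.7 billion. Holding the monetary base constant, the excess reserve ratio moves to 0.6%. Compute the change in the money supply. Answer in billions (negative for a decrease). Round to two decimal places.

$40.24 billion

Initially m₁ = (1 + 0.107) / (0.2091 + 0.088 + 0.107) ≈ 2.73942, so M₁ = 2.73942 × 57.7 ≈ 158.0645 billion.
After the change m₂ = (1 + 0.107) / (0.2091 + 0.006 + 0.107) ≈ 3.43682, so M₂ = 3.43682 × 57.7 ≈ 198.3045 billion.
ΔM = M₂ − M₁ = 198.3045 − 158.0645 = 40.24 billion.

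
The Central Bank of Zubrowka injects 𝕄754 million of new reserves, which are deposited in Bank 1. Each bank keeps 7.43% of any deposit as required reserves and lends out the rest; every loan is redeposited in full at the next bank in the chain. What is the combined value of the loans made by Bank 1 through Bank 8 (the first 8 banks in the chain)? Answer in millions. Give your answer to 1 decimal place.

𝕄4328.6 million

Bank i lends (1 − rr)^i of the original deposit: Bank 1 lends 754·0.9257 = 697.9778, Bank 2 lends 754·0.9257² ≈ 646.1180, and so on.
Summing a geometric series: total = 754·[0.9257·(1 − 0.9257^8) / (1 − 0.9257)] ≈ 4328.6349 million.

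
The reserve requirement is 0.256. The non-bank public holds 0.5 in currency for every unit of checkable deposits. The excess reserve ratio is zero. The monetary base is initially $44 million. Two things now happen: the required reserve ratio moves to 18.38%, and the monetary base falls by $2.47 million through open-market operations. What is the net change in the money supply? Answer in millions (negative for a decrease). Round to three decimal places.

Before: m₁ = (1 + 0.5) / (0.256 + 0.5) ≈ 1.984127, MB₁ = 44, so M₁ = 1.984127 × 44 ≈ 87.3016 million.
After: m₂ = (1 + 0.5) / (0.1838 + 0.5) ≈ 2.193624, MB₂ = 44 − 2.47 = 41.53, so M₂ = 2.193624 × 41.53 ≈ 91.1012 million.
ΔM = M₂ − M₁ = 91.1012 − 87.3016 = 3.7996 million.

$3.800 million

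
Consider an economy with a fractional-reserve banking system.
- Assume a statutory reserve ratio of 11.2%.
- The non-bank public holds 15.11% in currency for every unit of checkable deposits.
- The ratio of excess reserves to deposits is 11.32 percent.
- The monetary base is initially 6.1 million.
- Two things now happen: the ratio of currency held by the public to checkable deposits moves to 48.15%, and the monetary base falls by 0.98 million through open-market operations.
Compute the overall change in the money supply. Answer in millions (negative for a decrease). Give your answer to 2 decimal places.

-7.93 million

Before: m₁ = (1 + 0.1511) / (0.112 + 0.1132 + 0.1511) ≈ 3.0590, MB₁ = 6.1, so M₁ = 3.0590 × 6.1 = 18.6599 million.
After: m₂ = (1 + 0.4815) / (0.112 + 0.1132 + 0.4815) ≈ 2.0964, MB₂ = 6.1 − 0.98 = 5.12, so M₂ = 2.0964 × 5.12 ≈ 10.7336 million.
ΔM = M₂ − M₁ = 10.7336 − 18.6599 = -7.9263 million.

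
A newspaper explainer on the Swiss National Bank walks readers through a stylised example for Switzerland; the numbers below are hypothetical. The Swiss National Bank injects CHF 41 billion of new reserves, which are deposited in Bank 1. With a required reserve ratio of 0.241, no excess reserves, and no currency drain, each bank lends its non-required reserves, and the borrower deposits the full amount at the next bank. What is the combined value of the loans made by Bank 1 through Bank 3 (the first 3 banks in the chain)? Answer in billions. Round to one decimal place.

Bank i lends (1 − rr)^i of the original deposit: Bank 1 lends 41·0.7590 = 31.1190, Bank 2 lends 41·0.7590² ≈ 23.6193, and so on.
Summing a geometric series: total = 41·[0.7590·(1 − 0.7590^3) / (1 − 0.7590)] ≈ 72.6654 billion.

CHF 72.7 billion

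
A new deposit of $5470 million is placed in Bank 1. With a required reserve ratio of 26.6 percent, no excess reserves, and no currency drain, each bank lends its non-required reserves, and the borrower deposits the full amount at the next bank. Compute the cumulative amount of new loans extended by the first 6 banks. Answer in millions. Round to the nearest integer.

$12734 million

Bank i lends (1 − rr)^i of the original deposit: Bank 1 lends 5470·0.7340 = 4014.9800, Bank 2 lends 5470·0.7340² ≈ 2946.9953, and so on.
Summing a geometric series: total = 5470·[0.7340·(1 − 0.7340^6) / (1 − 0.7340)] ≈ 12733.5505 million.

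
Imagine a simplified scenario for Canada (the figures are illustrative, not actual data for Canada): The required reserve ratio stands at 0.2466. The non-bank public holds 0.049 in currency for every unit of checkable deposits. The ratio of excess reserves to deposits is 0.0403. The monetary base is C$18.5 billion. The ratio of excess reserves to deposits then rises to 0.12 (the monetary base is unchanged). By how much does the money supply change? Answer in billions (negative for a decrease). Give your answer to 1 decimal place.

-11.1 billion

Initially m₁ = (1 + 0.049) / (0.2466 + 0.0403 + 0.049) ≈ 3.1230, so M₁ = 3.1230 × 18.5 = 57.7755 billion.
After the change m₂ = (1 + 0.049) / (0.2466 + 0.12 + 0.049) ≈ 2.5241, so M₂ = 2.5241 × 18.5 ≈ 46.6958 billion.
ΔM = M₂ − M₁ = 46.6958 − 57.7755 = -11.0797 billion.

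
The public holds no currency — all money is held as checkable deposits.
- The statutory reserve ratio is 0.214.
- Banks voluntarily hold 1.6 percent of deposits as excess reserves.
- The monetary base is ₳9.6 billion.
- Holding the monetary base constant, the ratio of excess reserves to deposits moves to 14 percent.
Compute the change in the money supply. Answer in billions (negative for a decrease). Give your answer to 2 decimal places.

Initially m₁ = 1 / (0.214 + 0.016) ≈ 4.3478, so M₁ = 4.3478 × 9.6 ≈ 41.7389 billion.
After the change m₂ = 1 / (0.214 + 0.14) ≈ 2.8249, so M₂ = 2.8249 × 9.6 ≈ 27.119 billion.
ΔM = M₂ − M₁ = 27.119 − 41.7389 = -14.6199 billion.

-14.62 billion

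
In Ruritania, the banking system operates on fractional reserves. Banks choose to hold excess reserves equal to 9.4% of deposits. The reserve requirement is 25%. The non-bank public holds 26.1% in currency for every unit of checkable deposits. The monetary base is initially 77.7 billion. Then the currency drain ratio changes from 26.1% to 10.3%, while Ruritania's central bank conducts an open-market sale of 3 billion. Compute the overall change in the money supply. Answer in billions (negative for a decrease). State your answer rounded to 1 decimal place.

22.4 billion

Before: m₁ = (1 + 0.261) / (0.25 + 0.094 + 0.261) ≈ 2.0843, MB₁ = 77.7, so M₁ = 2.0843 × 77.7 ≈ 161.9501 billion.
After: m₂ = (1 + 0.103) / (0.25 + 0.094 + 0.103) ≈ 2.4676, MB₂ = 77.7 − 3 = 74.7, so M₂ = 2.4676 × 74.7 ≈ 184.3297 billion.
ΔM = M₂ − M₁ = 184.3297 − 161.9501 = 22.3796 billion.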